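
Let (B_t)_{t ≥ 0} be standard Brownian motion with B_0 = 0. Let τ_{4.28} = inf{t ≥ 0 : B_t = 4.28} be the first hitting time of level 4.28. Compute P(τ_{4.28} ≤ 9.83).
P(τ_{4.28} ≤ 9.83) = 2(1 − Φ(4.28/√9.83)) = 2(1 − Φ(1.3651)) ≈ 0.1722

By the reflection principle for standard BM, P(τ_b ≤ t) = 2 · P(B_t ≥ b). Since B_t ~ N(0, t), P(B_t ≥ 4.28) = 1 − Φ(4.28/√t) = 1 − Φ(4.28/√9.83) = 1 − Φ(1.3651) ≈ 0.08611. Doubling: P(τ_{4.28} ≤ 9.83) ≈ 2 · 0.08611 = 0.17222 ≈ 0.1722.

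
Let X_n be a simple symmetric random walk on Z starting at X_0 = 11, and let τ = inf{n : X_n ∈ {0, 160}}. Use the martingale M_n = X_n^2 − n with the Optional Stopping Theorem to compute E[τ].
E[τ] = 1639

M_n = X_n^2 − n is a martingale (since E[X_{n+1}^2 | F_n] = X_n^2 + 1). By OST (τ has finite mean in a bounded region), E[M_τ] = E[M_0] = X_0^2 − 0 = 11^2 = 121. Also E[M_τ] = E[X_τ^2] − E[τ]. The walk exits at 0 or 160, with P(hit 160 first) = 11/160, so E[X_τ^2] = 160^2 · 11/160 + 0 = 1760. Thus E[τ] = E[X_τ^2] − E[M_τ] = 1760 − 121 = 1639 = 11(160 − 11) = 1639.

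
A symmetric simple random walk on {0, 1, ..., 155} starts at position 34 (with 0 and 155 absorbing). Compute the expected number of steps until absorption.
E[τ | X_0 = 34] = 4114

Let v_k = E[τ | X_0 = k]. Boundary: v_0 = v_155 = 0. Recurrence: v_k = 1 + (v_{k-1} + v_{k+1})/2 for 1 ≤ k ≤ 154. The particular solution to v_k − (v_{k-1} + v_{k+1})/2 = 1 is v_k = −k^2. Adding homogeneous solution A + B k and matching boundaries gives v_k = k (155 − k). Substituting k = 34: v_34 = 34 · 121 = 4114.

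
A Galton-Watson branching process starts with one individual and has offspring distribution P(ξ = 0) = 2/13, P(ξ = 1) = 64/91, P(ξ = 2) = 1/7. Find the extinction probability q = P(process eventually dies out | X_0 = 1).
q = 1

Mean offspring μ = 0·2/13 + 1·64/91 + 2·1/7 = 90/91 ≤ 1. For μ ≤ 1 with offspring not concentrated at 1, the Galton-Watson process goes extinct almost surely, so q = 1.
(Algebraic check: The pgf is f(s) = 2/13 + 64/91·s + 1/7·s². The extinction probability q is the smallest fixed point of f in [0, 1]. Setting s = f(s):
  1/7·s² + (64/91 − 1)·s + 2/13 = 0
  1/7·s² − (2/13 + 1/7)·s + 2/13 = 0
which factors as (s − 1)·(1/7·s − 2/13) = 0, giving roots s = 1 and s = (2/13)/(1/7) = 14/13. Since 14/13 ≥ 1, the smallest root in [0, 1] is s = 1.)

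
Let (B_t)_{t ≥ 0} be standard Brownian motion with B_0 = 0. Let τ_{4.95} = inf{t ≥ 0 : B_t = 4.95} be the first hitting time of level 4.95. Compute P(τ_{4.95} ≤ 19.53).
P(τ_{4.95} ≤ 19.53) = 2(1 − Φ(4.95/√19.53)) = 2(1 − Φ(1.1201)) ≈ 0.2627

By the reflection principle for standard BM, P(τ_b ≤ t) = 2 · P(B_t ≥ b). Since B_t ~ N(0, t), P(B_t ≥ 4.95) = 1 − Φ(4.95/√t) = 1 − Φ(4.95/√19.53) = 1 − Φ(1.1201) ≈ 0.13134. Doubling: P(τ_{4.95} ≤ 19.53) ≈ 2 · 0.13134 = 0.26268 ≈ 0.2627.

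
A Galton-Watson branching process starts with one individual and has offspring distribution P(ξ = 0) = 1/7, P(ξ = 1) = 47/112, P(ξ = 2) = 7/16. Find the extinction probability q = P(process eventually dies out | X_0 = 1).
q = 16/49

The pgf is f(s) = 1/7 + 47/112·s + 7/16·s². The extinction probability q is the smallest fixed point of f in [0, 1]. Setting s = f(s):
  7/16·s² + (47/112 − 1)·s + 1/7 = 0
  7/16·s² − (1/7 + 7/16)·s + 1/7 = 0
which factors as (s − 1)·(7/16·s − 1/7) = 0, giving roots s = 1 and s = (1/7)/(7/16) = 16/49.
Mean offspring μ = 47/112 + 2·7/16 = 145/112 > 1 (supercritical), so q < 1. The extinction probability is the smaller root: q = (1/7)/(7/16) = 16/49.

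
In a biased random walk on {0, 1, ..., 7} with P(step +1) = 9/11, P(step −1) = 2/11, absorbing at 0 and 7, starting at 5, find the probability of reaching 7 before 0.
P(hit 7 before 0) = (1 − (2/9)^5) / (1 − (2/9)^7) = 682911/683263

Let u_k denote P(reach 7 before 0 | start at k). Boundary: u_0 = 0, u_7 = 1. Recurrence: u_k = 9/11·u_{k+1} + 2/11·u_{k-1} for 1 ≤ k ≤ 6. Try u_k = A + B·r^k with r = q/p = (2/11)/(9/11) = 2/9. Substitution satisfies the recurrence; boundary conditions give:
  u_k = (1 − r^k) / (1 − r^N) = (1 − (2/9)^5) / (1 − (2/9)^7) = 682911/683263.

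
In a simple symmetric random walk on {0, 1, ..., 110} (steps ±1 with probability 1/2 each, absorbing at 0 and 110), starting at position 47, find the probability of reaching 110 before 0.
P(hit 110 before 0) = 47/110

Let u_k = P(hit 110 before 0 | start at k). Then u_0 = 0, u_110 = 1, and u_k = u_{k-1}/2 + u_{k+1}/2 for 1 ≤ k ≤ 109. This harmonic recurrence is solved by u_k = k/110, giving u_47 = 47/110.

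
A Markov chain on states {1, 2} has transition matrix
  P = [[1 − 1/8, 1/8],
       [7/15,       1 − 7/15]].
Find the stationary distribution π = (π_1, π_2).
π_1 = 56/71, π_2 = 15/71

Solve πP = π with π_1 + π_2 = 1. From πP = π: π_1 · (1 − 1/8) + π_2 · 7/15 = π_1 ⇒ π_2 · 7/15 = π_1 · 1/8 ⇒ π_2/π_1 = (1/8)/(7/15) = 15/56. Together with π_1 + π_2 = 1:
  π_1 = (7/15)/(1/8 + 7/15) = (7/15)/(71/120) = 56/71,
  π_2 = (1/8)/(1/8 + 7/15) = (1/8)/(71/120) = 15/71.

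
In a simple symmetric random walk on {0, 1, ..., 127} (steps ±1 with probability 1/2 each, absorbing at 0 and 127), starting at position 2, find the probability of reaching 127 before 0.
P(hit 127 before 0) = 2/127

Let u_k = P(hit 127 before 0 | start at k). Then u_0 = 0, u_127 = 1, and u_k = u_{k-1}/2 + u_{k+1}/2 for 1 ≤ k ≤ 126. This harmonic recurrence is solved by u_k = k/127, giving u_2 = 2/127.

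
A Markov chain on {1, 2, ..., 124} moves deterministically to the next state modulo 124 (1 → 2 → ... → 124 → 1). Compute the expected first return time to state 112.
E[T_112 | X_0 = 112] = 124

The chain cycles deterministically, so starting at state 112 it returns in exactly 124 steps. Equivalently, the stationary distribution is uniform π_j = 1/124 for every state j, so by Kac's formula E[T_112] = 1/π_112 = 124.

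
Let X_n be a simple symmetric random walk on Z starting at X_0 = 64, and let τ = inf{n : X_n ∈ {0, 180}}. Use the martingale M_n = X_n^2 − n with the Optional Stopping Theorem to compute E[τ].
E[τ] = 7424

M_n = X_n^2 − n is a martingale (since E[X_{n+1}^2 | F_n] = X_n^2 + 1). By OST (τ has finite mean in a bounded region), E[M_τ] = E[M_0] = X_0^2 − 0 = 64^2 = 4096. Also E[M_τ] = E[X_τ^2] − E[τ]. The walk exits at 0 or 180, with P(hit 180 first) = 64/180, so E[X_τ^2] = 180^2 · 64/180 + 0 = 11520. Thus E[τ] = E[X_τ^2] − E[M_τ] = 11520 − 4096 = 7424 = 64(180 − 64) = 7424.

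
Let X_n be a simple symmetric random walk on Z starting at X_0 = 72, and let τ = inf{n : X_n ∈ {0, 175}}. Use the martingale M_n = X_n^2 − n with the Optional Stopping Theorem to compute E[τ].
E[τ] = 7416

M_n = X_n^2 − n is a martingale (since E[X_{n+1}^2 | F_n] = X_n^2 + 1). By OST (τ has finite mean in a bounded region), E[M_τ] = E[M_0] = X_0^2 − 0 = 72^2 = 5184. Also E[M_τ] = E[X_τ^2] − E[τ]. The walk exits at 0 or 175, with P(hit 175 first) = 72/175, so E[X_τ^2] = 175^2 · 72/175 + 0 = 12600. Thus E[τ] = E[X_τ^2] − E[M_τ] = 12600 − 5184 = 7416 = 72(175 − 72) = 7416.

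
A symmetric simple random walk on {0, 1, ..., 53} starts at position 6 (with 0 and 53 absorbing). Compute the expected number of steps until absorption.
E[τ | X_0 = 6] = 282

Let v_k = E[τ | X_0 = k]. Boundary: v_0 = v_53 = 0. Recurrence: v_k = 1 + (v_{k-1} + v_{k+1})/2 for 1 ≤ k ≤ 52. The particular solution to v_k − (v_{k-1} + v_{k+1})/2 = 1 is v_k = −k^2. Adding homogeneous solution A + B k and matching boundaries gives v_k = k (53 − k). Substituting k = 6: v_6 = 6 · 47 = 282.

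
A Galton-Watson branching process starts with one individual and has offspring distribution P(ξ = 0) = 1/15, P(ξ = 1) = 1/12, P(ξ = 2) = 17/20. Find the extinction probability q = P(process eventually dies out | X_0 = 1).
q = 4/51

The pgf is f(s) = 1/15 + 1/12·s + 17/20·s². The extinction probability q is the smallest fixed point of f in [0, 1]. Setting s = f(s):
  17/20·s² + (1/12 − 1)·s + 1/15 = 0
  17/20·s² − (1/15 + 17/20)·s + 1/15 = 0
which factors as (s − 1)·(17/20·s − 1/15) = 0, giving roots s = 1 and s = (1/15)/(17/20) = 4/51.
Mean offspring μ = 1/12 + 2·17/20 = 107/60 > 1 (supercritical), so q < 1. The extinction probability is the smaller root: q = (1/15)/(17/20) = 4/51.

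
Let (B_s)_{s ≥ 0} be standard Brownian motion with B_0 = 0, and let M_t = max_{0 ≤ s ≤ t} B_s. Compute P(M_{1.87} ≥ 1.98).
P(M_{1.87} ≥ 1.98) = 2·P(B_{1.87} ≥ 1.98) = 2(1 − Φ(1.98/√1.87)) ≈ 0.1476

By the reflection principle for Brownian motion, P(M_t ≥ a) = 2 · P(B_t ≥ a) for a ≥ 0. Since B_t ~ N(0, t), P(B_t ≥ 1.98) = 1 − Φ(1.98/√t) = 1 − Φ(1.98/√1.87) = 1 − Φ(1.4479). So
  P(M_{1.87} ≥ 1.98) = 2(1 − Φ(1.4479)) ≈ 0.1476.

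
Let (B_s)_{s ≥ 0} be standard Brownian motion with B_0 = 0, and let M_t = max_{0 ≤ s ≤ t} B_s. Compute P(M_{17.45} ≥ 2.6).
P(M_{17.45} ≥ 2.6) = 2·P(B_{17.45} ≥ 2.6) = 2(1 − Φ(2.6/√17.45)) ≈ 0.5337

By the reflection principle for Brownian motion, P(M_t ≥ a) = 2 · P(B_t ≥ a) for a ≥ 0. Since B_t ~ N(0, t), P(B_t ≥ 2.6) = 1 − Φ(2.6/√t) = 1 − Φ(2.6/√17.45) = 1 − Φ(0.6224). So
  P(M_{17.45} ≥ 2.6) = 2(1 − Φ(0.6224)) ≈ 0.5337.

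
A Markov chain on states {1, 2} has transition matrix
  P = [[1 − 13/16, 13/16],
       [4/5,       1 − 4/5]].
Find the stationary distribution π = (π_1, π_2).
π_1 = 64/129, π_2 = 65/129

Solve πP = π with π_1 + π_2 = 1. From πP = π: π_1 · (1 − 13/16) + π_2 · 4/5 = π_1 ⇒ π_2 · 4/5 = π_1 · 13/16 ⇒ π_2/π_1 = (13/16)/(4/5) = 65/64. Together with π_1 + π_2 = 1:
  π_1 = (4/5)/(13/16 + 4/5) = (4/5)/(129/80) = 64/129,
  π_2 = (13/16)/(13/16 + 4/5) = (13/16)/(129/80) = 65/129.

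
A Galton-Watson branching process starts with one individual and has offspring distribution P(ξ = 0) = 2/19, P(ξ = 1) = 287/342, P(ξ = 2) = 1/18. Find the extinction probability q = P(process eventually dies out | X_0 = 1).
q = 1

Mean offspring μ = 0·2/19 + 1·287/342 + 2·1/18 = 325/342 ≤ 1. For μ ≤ 1 with offspring not concentrated at 1, the Galton-Watson process goes extinct almost surely, so q = 1.
(Algebraic check: The pgf is f(s) = 2/19 + 287/342·s + 1/18·s². The extinction probability q is the smallest fixed point of f in [0, 1]. Setting s = f(s):
  1/18·s² + (287/342 − 1)·s + 2/19 = 0
  1/18·s² − (2/19 + 1/18)·s + 2/19 = 0
which factors as (s − 1)·(1/18·s − 2/19) = 0, giving roots s = 1 and s = (2/19)/(1/18) = 36/19. Since 36/19 ≥ 1, the smallest root in [0, 1] is s = 1.)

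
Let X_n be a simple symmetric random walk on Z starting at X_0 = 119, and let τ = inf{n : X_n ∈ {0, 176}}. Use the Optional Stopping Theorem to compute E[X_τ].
E[X_τ] = 119

X_n is a martingale and τ is a bounded-mean stopping time (indeed τ is finite a.s. with bounded expectation since the walk is in a bounded region). By the OST, E[X_τ] = E[X_0] = 119. Equivalently: E[X_τ] = 176 · P(hit 176 first) + 0 · P(hit 0 first) = 176 · (119/176) = 119.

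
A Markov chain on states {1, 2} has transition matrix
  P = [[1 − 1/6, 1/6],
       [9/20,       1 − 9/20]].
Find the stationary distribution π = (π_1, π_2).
π_1 = 27/37, π_2 = 10/37

Solve πP = π with π_1 + π_2 = 1. From πP = π: π_1 · (1 − 1/6) + π_2 · 9/20 = π_1 ⇒ π_2 · 9/20 = π_1 · 1/6 ⇒ π_2/π_1 = (1/6)/(9/20) = 10/27. Together with π_1 + π_2 = 1:
  π_1 = (9/20)/(1/6 + 9/20) = (9/20)/(37/60) = 27/37,
  π_2 = (1/6)/(1/6 + 9/20) = (1/6)/(37/60) = 10/37.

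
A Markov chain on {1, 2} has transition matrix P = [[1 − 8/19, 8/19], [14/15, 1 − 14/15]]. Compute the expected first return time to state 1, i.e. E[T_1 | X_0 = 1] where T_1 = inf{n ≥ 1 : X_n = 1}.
E[T_1 | X_0 = 1] = 1/π_1 = 193/133

For an irreducible recurrent Markov chain with stationary distribution π, E[T_i | X_0 = i] = 1/π_i (Kac's formula). Here π_1 = (14/15)/(8/19 + 14/15) = (14/15)/(386/285) = 133/193, so E[T_1 | X_0 = 1] = 1/π_1 = (8/19 + 14/15)/(14/15) = (386/285)/(14/15) = 193/133.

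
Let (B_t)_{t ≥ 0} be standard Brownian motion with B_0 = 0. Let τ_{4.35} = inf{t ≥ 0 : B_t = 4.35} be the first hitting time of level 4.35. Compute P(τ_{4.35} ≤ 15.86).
P(τ_{4.35} ≤ 15.86) = 2(1 − Φ(4.35/√15.86)) = 2(1 − Φ(1.0923)) ≈ 0.2747

By the reflection principle for standard BM, P(τ_b ≤ t) = 2 · P(B_t ≥ b). Since B_t ~ N(0, t), P(B_t ≥ 4.35) = 1 − Φ(4.35/√t) = 1 − Φ(4.35/√15.86) = 1 − Φ(1.0923) ≈ 0.13735. Doubling: P(τ_{4.35} ≤ 15.86) ≈ 2 · 0.13735 = 0.27470 ≈ 0.2747.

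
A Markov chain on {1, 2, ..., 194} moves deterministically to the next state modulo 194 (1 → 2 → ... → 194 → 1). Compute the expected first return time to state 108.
E[T_108 | X_0 = 108] = 194

The chain cycles deterministically, so starting at state 108 it returns in exactly 194 steps. Equivalently, the stationary distribution is uniform π_j = 1/194 for every state j, so by Kac's formula E[T_108] = 1/π_108 = 194.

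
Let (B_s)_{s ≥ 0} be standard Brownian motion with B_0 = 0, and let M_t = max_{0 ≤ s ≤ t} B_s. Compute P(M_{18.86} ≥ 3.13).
P(M_{18.86} ≥ 3.13) = 2·P(B_{18.86} ≥ 3.13) = 2(1 − Φ(3.13/√18.86)) ≈ 0.4711

By the reflection principle for Brownian motion, P(M_t ≥ a) = 2 · P(B_t ≥ a) for a ≥ 0. Since B_t ~ N(0, t), P(B_t ≥ 3.13) = 1 − Φ(3.13/√t) = 1 − Φ(3.13/√18.86) = 1 − Φ(0.7207). So
  P(M_{18.86} ≥ 3.13) = 2(1 − Φ(0.7207)) ≈ 0.4711.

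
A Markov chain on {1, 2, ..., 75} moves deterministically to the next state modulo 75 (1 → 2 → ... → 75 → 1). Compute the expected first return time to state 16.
E[T_16 | X_0 = 16] = 75

The chain cycles deterministically, so starting at state 16 it returns in exactly 75 steps. Equivalently, the stationary distribution is uniform π_j = 1/75 for every state j, so by Kac's formula E[T_16] = 1/π_16 = 75.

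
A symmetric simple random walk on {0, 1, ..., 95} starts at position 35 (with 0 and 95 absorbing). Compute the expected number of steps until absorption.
E[τ | X_0 = 35] = 2100

Let v_k = E[τ | X_0 = k]. Boundary: v_0 = v_95 = 0. Recurrence: v_k = 1 + (v_{k-1} + v_{k+1})/2 for 1 ≤ k ≤ 94. The particular solution to v_k − (v_{k-1} + v_{k+1})/2 = 1 is v_k = −k^2. Adding homogeneous solution A + B k and matching boundaries gives v_k = k (95 − k). Substituting k = 35: v_35 = 35 · 60 = 2100.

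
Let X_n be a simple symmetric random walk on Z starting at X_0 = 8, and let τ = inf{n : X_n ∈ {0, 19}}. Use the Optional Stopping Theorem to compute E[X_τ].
E[X_τ] = 8

X_n is a martingale and τ is a bounded-mean stopping time (indeed τ is finite a.s. with bounded expectation since the walk is in a bounded region). By the OST, E[X_τ] = E[X_0] = 8. Equivalently: E[X_τ] = 19 · P(hit 19 first) + 0 · P(hit 0 first) = 19 · (8/19) = 8.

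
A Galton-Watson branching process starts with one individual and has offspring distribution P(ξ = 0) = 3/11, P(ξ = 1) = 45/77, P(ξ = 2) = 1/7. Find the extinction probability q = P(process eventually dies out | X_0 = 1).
q = 1

Mean offspring μ = 0·3/11 + 1·45/77 + 2·1/7 = 67/77 ≤ 1. For μ ≤ 1 with offspring not concentrated at 1, the Galton-Watson process goes extinct almost surely, so q = 1.
(Algebraic check: The pgf is f(s) = 3/11 + 45/77·s + 1/7·s². The extinction probability q is the smallest fixed point of f in [0, 1]. Setting s = f(s):
  1/7·s² + (45/77 − 1)·s + 3/11 = 0
  1/7·s² − (3/11 + 1/7)·s + 3/11 = 0
which factors as (s − 1)·(1/7·s − 3/11) = 0, giving roots s = 1 and s = (3/11)/(1/7) = 21/11. Since 21/11 ≥ 1, the smallest root in [0, 1] is s = 1.)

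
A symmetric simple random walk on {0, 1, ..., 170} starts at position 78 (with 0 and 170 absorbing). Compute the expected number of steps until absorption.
E[τ | X_0 = 78] = 7176

Let v_k = E[τ | X_0 = k]. Boundary: v_0 = v_170 = 0. Recurrence: v_k = 1 + (v_{k-1} + v_{k+1})/2 for 1 ≤ k ≤ 169. The particular solution to v_k − (v_{k-1} + v_{k+1})/2 = 1 is v_k = −k^2. Adding homogeneous solution A + B k and matching boundaries gives v_k = k (170 − k). Substituting k = 78: v_78 = 78 · 92 = 7176.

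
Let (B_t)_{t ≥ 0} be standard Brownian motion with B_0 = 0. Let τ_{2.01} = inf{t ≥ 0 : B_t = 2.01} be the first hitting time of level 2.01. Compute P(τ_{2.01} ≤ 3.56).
P(τ_{2.01} ≤ 3.56) = 2(1 − Φ(2.01/√3.56)) = 2(1 − Φ(1.0653)) ≈ 0.2867

By the reflection principle for standard BM, P(τ_b ≤ t) = 2 · P(B_t ≥ b). Since B_t ~ N(0, t), P(B_t ≥ 2.01) = 1 − Φ(2.01/√t) = 1 − Φ(2.01/√3.56) = 1 − Φ(1.0653) ≈ 0.14337. Doubling: P(τ_{2.01} ≤ 3.56) ≈ 2 · 0.14337 = 0.28674 ≈ 0.2867.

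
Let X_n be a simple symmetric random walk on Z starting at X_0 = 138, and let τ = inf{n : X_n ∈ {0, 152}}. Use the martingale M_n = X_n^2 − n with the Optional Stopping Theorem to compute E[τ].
E[τ] = 1932

M_n = X_n^2 − n is a martingale (since E[X_{n+1}^2 | F_n] = X_n^2 + 1). By OST (τ has finite mean in a bounded region), E[M_τ] = E[M_0] = X_0^2 − 0 = 138^2 = 19044. Also E[M_τ] = E[X_τ^2] − E[τ]. The walk exits at 0 or 152, with P(hit 152 first) = 138/152, so E[X_τ^2] = 152^2 · 138/152 + 0 = 20976. Thus E[τ] = E[X_τ^2] − E[M_τ] = 20976 − 19044 = 1932 = 138(152 − 138) = 1932.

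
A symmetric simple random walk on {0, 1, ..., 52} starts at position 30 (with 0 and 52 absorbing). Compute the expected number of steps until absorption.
E[τ | X_0 = 30] = 660

Let v_k = E[τ | X_0 = k]. Boundary: v_0 = v_52 = 0. Recurrence: v_k = 1 + (v_{k-1} + v_{k+1})/2 for 1 ≤ k ≤ 51. The particular solution to v_k − (v_{k-1} + v_{k+1})/2 = 1 is v_k = −k^2. Adding homogeneous solution A + B k and matching boundaries gives v_k = k (52 − k). Substituting k = 30: v_30 = 30 · 22 = 660.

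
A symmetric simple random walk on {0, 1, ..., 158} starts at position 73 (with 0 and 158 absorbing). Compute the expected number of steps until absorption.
E[τ | X_0 = 73] = 6205

Let v_k = E[τ | X_0 = k]. Boundary: v_0 = v_158 = 0. Recurrence: v_k = 1 + (v_{k-1} + v_{k+1})/2 for 1 ≤ k ≤ 157. The particular solution to v_k − (v_{k-1} + v_{k+1})/2 = 1 is v_k = −k^2. Adding homogeneous solution A + B k and matching boundaries gives v_k = k (158 − k). Substituting k = 73: v_73 = 73 · 85 = 6205.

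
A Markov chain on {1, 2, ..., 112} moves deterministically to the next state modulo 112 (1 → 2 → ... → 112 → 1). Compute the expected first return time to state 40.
E[T_40 | X_0 = 40] = 112

The chain cycles deterministically, so starting at state 40 it returns in exactly 112 steps. Equivalently, the stationary distribution is uniform π_j = 1/112 for every state j, so by Kac's formula E[T_40] = 1/π_40 = 112.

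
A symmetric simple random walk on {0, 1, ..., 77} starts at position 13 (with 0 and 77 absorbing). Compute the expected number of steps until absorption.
E[τ | X_0 = 13] = 832

Let v_k = E[τ | X_0 = k]. Boundary: v_0 = v_77 = 0. Recurrence: v_k = 1 + (v_{k-1} + v_{k+1})/2 for 1 ≤ k ≤ 76. The particular solution to v_k − (v_{k-1} + v_{k+1})/2 = 1 is v_k = −k^2. Adding homogeneous solution A + B k and matching boundaries gives v_k = k (77 − k). Substituting k = 13: v_13 = 13 · 64 = 832.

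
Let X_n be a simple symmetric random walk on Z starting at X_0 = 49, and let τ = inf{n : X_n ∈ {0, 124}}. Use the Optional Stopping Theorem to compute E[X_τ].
E[X_τ] = 49

X_n is a martingale and τ is a bounded-mean stopping time (indeed τ is finite a.s. with bounded expectation since the walk is in a bounded region). By the OST, E[X_τ] = E[X_0] = 49. Equivalently: E[X_τ] = 124 · P(hit 124 first) + 0 · P(hit 0 first) = 124 · (49/124) = 49.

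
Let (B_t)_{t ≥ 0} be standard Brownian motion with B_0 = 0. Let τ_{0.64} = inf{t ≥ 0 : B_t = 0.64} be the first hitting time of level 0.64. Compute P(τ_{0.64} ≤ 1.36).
P(τ_{0.64} ≤ 1.36) = 2(1 − Φ(0.64/√1.36)) = 2(1 − Φ(0.5488)) ≈ 0.5831

By the reflection principle for standard BM, P(τ_b ≤ t) = 2 · P(B_t ≥ b). Since B_t ~ N(0, t), P(B_t ≥ 0.64) = 1 − Φ(0.64/√t) = 1 − Φ(0.64/√1.36) = 1 − Φ(0.5488) ≈ 0.29157. Doubling: P(τ_{0.64} ≤ 1.36) ≈ 2 · 0.29157 = 0.58314 ≈ 0.5831.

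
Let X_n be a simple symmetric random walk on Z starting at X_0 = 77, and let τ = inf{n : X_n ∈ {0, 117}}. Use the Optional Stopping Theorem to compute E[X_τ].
E[X_τ] = 77

X_n is a martingale and τ is a bounded-mean stopping time (indeed τ is finite a.s. with bounded expectation since the walk is in a bounded region). By the OST, E[X_τ] = E[X_0] = 77. Equivalently: E[X_τ] = 117 · P(hit 117 first) + 0 · P(hit 0 first) = 117 · (77/117) = 77.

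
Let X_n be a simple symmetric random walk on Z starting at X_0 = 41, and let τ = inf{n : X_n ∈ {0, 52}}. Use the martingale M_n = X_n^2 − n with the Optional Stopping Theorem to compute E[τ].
E[τ] = 451

M_n = X_n^2 − n is a martingale (since E[X_{n+1}^2 | F_n] = X_n^2 + 1). By OST (τ has finite mean in a bounded region), E[M_τ] = E[M_0] = X_0^2 − 0 = 41^2 = 1681. Also E[M_τ] = E[X_τ^2] − E[τ]. The walk exits at 0 or 52, with P(hit 52 first) = 41/52, so E[X_τ^2] = 52^2 · 41/52 + 0 = 2132. Thus E[τ] = E[X_τ^2] − E[M_τ] = 2132 − 1681 = 451 = 41(52 − 41) = 451.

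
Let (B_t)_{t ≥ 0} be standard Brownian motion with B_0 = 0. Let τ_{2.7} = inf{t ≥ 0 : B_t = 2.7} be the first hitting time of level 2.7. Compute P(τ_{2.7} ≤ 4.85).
P(τ_{2.7} ≤ 4.85) = 2(1 − Φ(2.7/√4.85)) = 2(1 − Φ(1.2260)) ≈ 0.2202

By the reflection principle for standard BM, P(τ_b ≤ t) = 2 · P(B_t ≥ b). Since B_t ~ N(0, t), P(B_t ≥ 2.7) = 1 − Φ(2.7/√t) = 1 − Φ(2.7/√4.85) = 1 − Φ(1.2260) ≈ 0.11010. Doubling: P(τ_{2.7} ≤ 4.85) ≈ 2 · 0.11010 = 0.22020 ≈ 0.2202.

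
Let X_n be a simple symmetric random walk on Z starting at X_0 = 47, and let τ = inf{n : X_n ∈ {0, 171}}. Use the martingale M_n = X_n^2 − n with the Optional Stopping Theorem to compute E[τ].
E[τ] = 5828

M_n = X_n^2 − n is a martingale (since E[X_{n+1}^2 | F_n] = X_n^2 + 1). By OST (τ has finite mean in a bounded region), E[M_τ] = E[M_0] = X_0^2 − 0 = 47^2 = 2209. Also E[M_τ] = E[X_τ^2] − E[τ]. The walk exits at 0 or 171, with P(hit 171 first) = 47/171, so E[X_τ^2] = 171^2 · 47/171 + 0 = 8037. Thus E[τ] = E[X_τ^2] − E[M_τ] = 8037 − 2209 = 5828 = 47(171 − 47) = 5828.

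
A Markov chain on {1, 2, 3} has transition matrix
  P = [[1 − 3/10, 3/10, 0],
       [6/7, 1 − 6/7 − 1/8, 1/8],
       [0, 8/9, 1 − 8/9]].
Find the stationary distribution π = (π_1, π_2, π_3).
π = (1280/1791, 448/1791, 7/199)

This is a birth-death chain on three states, which satisfies detailed balance: π_1 · P_{12} = π_2 · P_{21} and π_2 · P_{23} = π_3 · P_{32}.
From π_1 · 3/10 = π_2 · 6/7: π_2/π_1 = (3/10)/(6/7) = 7/20.
From π_2 · 1/8 = π_3 · 8/9: π_3/π_2 = (1/8)/(8/9) = 9/64.
Take π_1 proportional to 1; then unnormalized π = (1, 7/20, 63/1280). Normalize by dividing by the sum 1791/1280:
  π = (1280/1791, 448/1791, 7/199).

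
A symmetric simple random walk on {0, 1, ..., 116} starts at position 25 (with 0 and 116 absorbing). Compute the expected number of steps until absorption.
E[τ | X_0 = 25] = 2275

Let v_k = E[τ | X_0 = k]. Boundary: v_0 = v_116 = 0. Recurrence: v_k = 1 + (v_{k-1} + v_{k+1})/2 for 1 ≤ k ≤ 115. The particular solution to v_k − (v_{k-1} + v_{k+1})/2 = 1 is v_k = −k^2. Adding homogeneous solution A + B k and matching boundaries gives v_k = k (116 − k). Substituting k = 25: v_25 = 25 · 91 = 2275.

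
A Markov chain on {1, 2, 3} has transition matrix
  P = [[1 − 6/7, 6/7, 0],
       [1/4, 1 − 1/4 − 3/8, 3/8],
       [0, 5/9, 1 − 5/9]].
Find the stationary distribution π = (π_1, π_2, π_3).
π = (35/236, 30/59, 81/236)

This is a birth-death chain on three states, which satisfies detailed balance: π_1 · P_{12} = π_2 · P_{21} and π_2 · P_{23} = π_3 · P_{32}.
From π_1 · 6/7 = π_2 · 1/4: π_2/π_1 = (6/7)/(1/4) = 24/7.
From π_2 · 3/8 = π_3 · 5/9: π_3/π_2 = (3/8)/(5/9) = 27/40.
Take π_1 proportional to 1; then unnormalized π = (1, 24/7, 81/35). Normalize by dividing by the sum 236/35:
  π = (35/236, 30/59, 81/236).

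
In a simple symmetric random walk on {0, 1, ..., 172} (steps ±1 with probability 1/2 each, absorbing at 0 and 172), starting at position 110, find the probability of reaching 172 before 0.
P(hit 172 before 0) = 110/172 = 55/86

Let u_k = P(hit 172 before 0 | start at k). Then u_0 = 0, u_172 = 1, and u_k = u_{k-1}/2 + u_{k+1}/2 for 1 ≤ k ≤ 171. This harmonic recurrence is solved by u_k = k/172, giving u_110 = 110/172 = 55/86.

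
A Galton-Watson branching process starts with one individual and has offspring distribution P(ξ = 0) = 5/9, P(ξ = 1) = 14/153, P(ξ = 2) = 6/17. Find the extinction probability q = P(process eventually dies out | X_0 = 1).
q = 1

Mean offspring μ = 0·5/9 + 1·14/153 + 2·6/17 = 122/153 ≤ 1. For μ ≤ 1 with offspring not concentrated at 1, the Galton-Watson process goes extinct almost surely, so q = 1.
(Algebraic check: The pgf is f(s) = 5/9 + 14/153·s + 6/17·s². The extinction probability q is the smallest fixed point of f in [0, 1]. Setting s = f(s):
  6/17·s² + (14/153 − 1)·s + 5/9 = 0
  6/17·s² − (5/9 + 6/17)·s + 5/9 = 0
which factors as (s − 1)·(6/17·s − 5/9) = 0, giving roots s = 1 and s = (5/9)/(6/17) = 85/54. Since 85/54 ≥ 1, the smallest root in [0, 1] is s = 1.)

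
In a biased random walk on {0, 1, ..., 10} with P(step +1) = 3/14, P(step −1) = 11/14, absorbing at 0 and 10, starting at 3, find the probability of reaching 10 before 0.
P(hit 10 before 0) = (1 − (11/3)^3) / (1 − (11/3)^10) = 356481/3242170694

Let u_k denote P(reach 10 before 0 | start at k). Boundary: u_0 = 0, u_10 = 1. Recurrence: u_k = 3/14·u_{k+1} + 11/14·u_{k-1} for 1 ≤ k ≤ 9. Try u_k = A + B·r^k with r = q/p = (11/14)/(3/14) = 11/3. Substitution satisfies the recurrence; boundary conditions give:
  u_k = (1 − r^k) / (1 − r^N) = (1 − (11/3)^3) / (1 − (11/3)^10) = 356481/3242170694.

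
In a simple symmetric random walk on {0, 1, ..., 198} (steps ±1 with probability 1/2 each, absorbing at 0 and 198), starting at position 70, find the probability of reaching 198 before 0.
P(hit 198 before 0) = 70/198 = 35/99

Let u_k = P(hit 198 before 0 | start at k). Then u_0 = 0, u_198 = 1, and u_k = u_{k-1}/2 + u_{k+1}/2 for 1 ≤ k ≤ 197. This harmonic recurrence is solved by u_k = k/198, giving u_70 = 70/198 = 35/99.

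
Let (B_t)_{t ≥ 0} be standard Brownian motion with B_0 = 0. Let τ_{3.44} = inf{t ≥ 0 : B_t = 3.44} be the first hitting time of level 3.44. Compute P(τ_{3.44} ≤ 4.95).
P(τ_{3.44} ≤ 4.95) = 2(1 − Φ(3.44/√4.95)) = 2(1 − Φ(1.5462)) ≈ 0.1221

By the reflection principle for standard BM, P(τ_b ≤ t) = 2 · P(B_t ≥ b). Since B_t ~ N(0, t), P(B_t ≥ 3.44) = 1 − Φ(3.44/√t) = 1 − Φ(3.44/√4.95) = 1 − Φ(1.5462) ≈ 0.06103. Doubling: P(τ_{3.44} ≤ 4.95) ≈ 2 · 0.06103 = 0.12206 ≈ 0.1221.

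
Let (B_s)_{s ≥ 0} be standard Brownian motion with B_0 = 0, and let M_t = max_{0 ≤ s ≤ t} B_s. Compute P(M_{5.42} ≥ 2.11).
P(M_{5.42} ≥ 2.11) = 2·P(B_{5.42} ≥ 2.11) = 2(1 − Φ(2.11/√5.42)) ≈ 0.3648

By the reflection principle for Brownian motion, P(M_t ≥ a) = 2 · P(B_t ≥ a) for a ≥ 0. Since B_t ~ N(0, t), P(B_t ≥ 2.11) = 1 − Φ(2.11/√t) = 1 − Φ(2.11/√5.42) = 1 − Φ(0.9063). So
  P(M_{5.42} ≥ 2.11) = 2(1 − Φ(0.9063)) ≈ 0.3648.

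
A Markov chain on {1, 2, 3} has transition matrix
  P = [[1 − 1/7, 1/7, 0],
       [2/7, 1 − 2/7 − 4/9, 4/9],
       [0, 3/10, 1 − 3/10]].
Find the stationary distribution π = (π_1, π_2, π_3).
π = (54/121, 27/121, 40/121)

This is a birth-death chain on three states, which satisfies detailed balance: π_1 · P_{12} = π_2 · P_{21} and π_2 · P_{23} = π_3 · P_{32}.
From π_1 · 1/7 = π_2 · 2/7: π_2/π_1 = (1/7)/(2/7) = 1/2.
From π_2 · 4/9 = π_3 · 3/10: π_3/π_2 = (4/9)/(3/10) = 40/27.
Take π_1 proportional to 1; then unnormalized π = (1, 1/2, 20/27). Normalize by dividing by the sum 121/54:
  π = (54/121, 27/121, 40/121).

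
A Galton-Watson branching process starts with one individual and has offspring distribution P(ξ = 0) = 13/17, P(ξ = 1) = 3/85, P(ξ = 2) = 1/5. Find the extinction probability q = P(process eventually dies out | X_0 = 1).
q = 1

Mean offspring μ = 0·13/17 + 1·3/85 + 2·1/5 = 37/85 ≤ 1. For μ ≤ 1 with offspring not concentrated at 1, the Galton-Watson process goes extinct almost surely, so q = 1.
(Algebraic check: The pgf is f(s) = 13/17 + 3/85·s + 1/5·s². The extinction probability q is the smallest fixed point of f in [0, 1]. Setting s = f(s):
  1/5·s² + (3/85 − 1)·s + 13/17 = 0
  1/5·s² − (13/17 + 1/5)·s + 13/17 = 0
which factors as (s − 1)·(1/5·s − 13/17) = 0, giving roots s = 1 and s = (13/17)/(1/5) = 65/17. Since 65/17 ≥ 1, the smallest root in [0, 1] is s = 1.)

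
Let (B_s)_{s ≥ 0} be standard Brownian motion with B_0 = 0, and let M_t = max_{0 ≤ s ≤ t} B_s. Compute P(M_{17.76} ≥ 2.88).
P(M_{17.76} ≥ 2.88) = 2·P(B_{17.76} ≥ 2.88) = 2(1 − Φ(2.88/√17.76)) ≈ 0.4944

By the reflection principle for Brownian motion, P(M_t ≥ a) = 2 · P(B_t ≥ a) for a ≥ 0. Since B_t ~ N(0, t), P(B_t ≥ 2.88) = 1 − Φ(2.88/√t) = 1 − Φ(2.88/√17.76) = 1 − Φ(0.6834). So
  P(M_{17.76} ≥ 2.88) = 2(1 − Φ(0.6834)) ≈ 0.4944.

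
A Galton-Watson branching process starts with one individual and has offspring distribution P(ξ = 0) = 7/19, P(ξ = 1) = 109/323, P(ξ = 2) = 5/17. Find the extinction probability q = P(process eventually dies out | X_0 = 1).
q = 1

Mean offspring μ = 0·7/19 + 1·109/323 + 2·5/17 = 299/323 ≤ 1. For μ ≤ 1 with offspring not concentrated at 1, the Galton-Watson process goes extinct almost surely, so q = 1.
(Algebraic check: The pgf is f(s) = 7/19 + 109/323·s + 5/17·s². The extinction probability q is the smallest fixed point of f in [0, 1]. Setting s = f(s):
  5/17·s² + (109/323 − 1)·s + 7/19 = 0
  5/17·s² − (7/19 + 5/17)·s + 7/19 = 0
which factors as (s − 1)·(5/17·s − 7/19) = 0, giving roots s = 1 and s = (7/19)/(5/17) = 119/95. Since 119/95 ≥ 1, the smallest root in [0, 1] is s = 1.)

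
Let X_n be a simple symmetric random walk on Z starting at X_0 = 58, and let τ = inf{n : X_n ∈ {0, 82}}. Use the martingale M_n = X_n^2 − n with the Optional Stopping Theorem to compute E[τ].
E[τ] = 1392

M_n = X_n^2 − n is a martingale (since E[X_{n+1}^2 | F_n] = X_n^2 + 1). By OST (τ has finite mean in a bounded region), E[M_τ] = E[M_0] = X_0^2 − 0 = 58^2 = 3364. Also E[M_τ] = E[X_τ^2] − E[τ]. The walk exits at 0 or 82, with P(hit 82 first) = 58/82, so E[X_τ^2] = 82^2 · 58/82 + 0 = 4756. Thus E[τ] = E[X_τ^2] − E[M_τ] = 4756 − 3364 = 1392 = 58(82 − 58) = 1392.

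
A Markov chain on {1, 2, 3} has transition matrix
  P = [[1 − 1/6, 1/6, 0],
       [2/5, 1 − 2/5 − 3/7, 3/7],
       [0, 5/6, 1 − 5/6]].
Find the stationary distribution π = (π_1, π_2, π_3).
π = (84/137, 35/137, 18/137)

This is a birth-death chain on three states, which satisfies detailed balance: π_1 · P_{12} = π_2 · P_{21} and π_2 · P_{23} = π_3 · P_{32}.
From π_1 · 1/6 = π_2 · 2/5: π_2/π_1 = (1/6)/(2/5) = 5/12.
From π_2 · 3/7 = π_3 · 5/6: π_3/π_2 = (3/7)/(5/6) = 18/35.
Take π_1 proportional to 1; then unnormalized π = (1, 5/12, 3/14). Normalize by dividing by the sum 137/84:
  π = (84/137, 35/137, 18/137).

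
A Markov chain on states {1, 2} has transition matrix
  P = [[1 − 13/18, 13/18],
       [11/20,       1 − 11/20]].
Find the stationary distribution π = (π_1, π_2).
π_1 = 99/229, π_2 = 130/229

Solve πP = π with π_1 + π_2 = 1. From πP = π: π_1 · (1 − 13/18) + π_2 · 11/20 = π_1 ⇒ π_2 · 11/20 = π_1 · 13/18 ⇒ π_2/π_1 = (13/18)/(11/20) = 130/99. Together with π_1 + π_2 = 1:
  π_1 = (11/20)/(13/18 + 11/20) = (11/20)/(229/180) = 99/229,
  π_2 = (13/18)/(13/18 + 11/20) = (13/18)/(229/180) = 130/229.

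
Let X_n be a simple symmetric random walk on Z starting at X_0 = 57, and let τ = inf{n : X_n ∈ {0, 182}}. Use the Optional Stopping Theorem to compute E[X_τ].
E[X_τ] = 57

X_n is a martingale and τ is a bounded-mean stopping time (indeed τ is finite a.s. with bounded expectation since the walk is in a bounded region). By the OST, E[X_τ] = E[X_0] = 57. Equivalently: E[X_τ] = 182 · P(hit 182 first) + 0 · P(hit 0 first) = 182 · (57/182) = 57.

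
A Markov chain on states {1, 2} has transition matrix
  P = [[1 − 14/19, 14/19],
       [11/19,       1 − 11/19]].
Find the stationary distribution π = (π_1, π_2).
π_1 = 11/25, π_2 = 14/25

Solve πP = π with π_1 + π_2 = 1. From πP = π: π_1 · (1 − 14/19) + π_2 · 11/19 = π_1 ⇒ π_2 · 11/19 = π_1 · 14/19 ⇒ π_2/π_1 = (14/19)/(11/19) = 14/11. Together with π_1 + π_2 = 1:
  π_1 = (11/19)/(14/19 + 11/19) = (11/19)/(25/19) = 11/25,
  π_2 = (14/19)/(14/19 + 11/19) = (14/19)/(25/19) = 14/25.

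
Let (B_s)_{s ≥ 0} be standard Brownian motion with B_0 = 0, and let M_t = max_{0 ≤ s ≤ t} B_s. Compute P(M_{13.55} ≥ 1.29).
P(M_{13.55} ≥ 1.29) = 2·P(B_{13.55} ≥ 1.29) = 2(1 − Φ(1.29/√13.55)) ≈ 0.7260

By the reflection principle for Brownian motion, P(M_t ≥ a) = 2 · P(B_t ≥ a) for a ≥ 0. Since B_t ~ N(0, t), P(B_t ≥ 1.29) = 1 − Φ(1.29/√t) = 1 − Φ(1.29/√13.55) = 1 − Φ(0.3504). So
  P(M_{13.55} ≥ 1.29) = 2(1 − Φ(0.3504)) ≈ 0.7260.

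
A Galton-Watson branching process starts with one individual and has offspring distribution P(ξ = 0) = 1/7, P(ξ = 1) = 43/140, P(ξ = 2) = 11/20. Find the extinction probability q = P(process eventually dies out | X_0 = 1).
q = 20/77

The pgf is f(s) = 1/7 + 43/140·s + 11/20·s². The extinction probability q is the smallest fixed point of f in [0, 1]. Setting s = f(s):
  11/20·s² + (43/140 − 1)·s + 1/7 = 0
  11/20·s² − (1/7 + 11/20)·s + 1/7 = 0
which factors as (s − 1)·(11/20·s − 1/7) = 0, giving roots s = 1 and s = (1/7)/(11/20) = 20/77.
Mean offspring μ = 43/140 + 2·11/20 = 197/140 > 1 (supercritical), so q < 1. The extinction probability is the smaller root: q = (1/7)/(11/20) = 20/77.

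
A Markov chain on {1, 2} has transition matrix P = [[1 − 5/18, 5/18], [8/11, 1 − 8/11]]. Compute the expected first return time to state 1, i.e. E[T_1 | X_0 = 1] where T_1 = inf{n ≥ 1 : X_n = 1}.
E[T_1 | X_0 = 1] = 1/π_1 = 199/144

For an irreducible recurrent Markov chain with stationary distribution π, E[T_i | X_0 = i] = 1/π_i (Kac's formula). Here π_1 = (8/11)/(5/18 + 8/11) = (8/11)/(199/198) = 144/199, so E[T_1 | X_0 = 1] = 1/π_1 = (5/18 + 8/11)/(8/11) = (199/198)/(8/11) = 199/144.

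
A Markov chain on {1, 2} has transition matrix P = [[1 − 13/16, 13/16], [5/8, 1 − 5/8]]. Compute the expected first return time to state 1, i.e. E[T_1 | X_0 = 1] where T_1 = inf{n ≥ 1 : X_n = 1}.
E[T_1 | X_0 = 1] = 1/π_1 = 23/10

For an irreducible recurrent Markov chain with stationary distribution π, E[T_i | X_0 = i] = 1/π_i (Kac's formula). Here π_1 = (5/8)/(13/16 + 5/8) = (5/8)/(23/16) = 10/23, so E[T_1 | X_0 = 1] = 1/π_1 = (13/16 + 5/8)/(5/8) = (23/16)/(5/8) = 23/10.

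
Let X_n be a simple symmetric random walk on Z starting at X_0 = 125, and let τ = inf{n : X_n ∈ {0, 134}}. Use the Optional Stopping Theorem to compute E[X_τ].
E[X_τ] = 125

X_n is a martingale and τ is a bounded-mean stopping time (indeed τ is finite a.s. with bounded expectation since the walk is in a bounded region). By the OST, E[X_τ] = E[X_0] = 125. Equivalently: E[X_τ] = 134 · P(hit 134 first) + 0 · P(hit 0 first) = 134 · (125/134) = 125.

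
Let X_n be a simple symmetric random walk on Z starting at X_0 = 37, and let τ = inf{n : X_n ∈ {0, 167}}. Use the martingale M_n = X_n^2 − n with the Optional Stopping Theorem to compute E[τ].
E[τ] = 4810

M_n = X_n^2 − n is a martingale (since E[X_{n+1}^2 | F_n] = X_n^2 + 1). By OST (τ has finite mean in a bounded region), E[M_τ] = E[M_0] = X_0^2 − 0 = 37^2 = 1369. Also E[M_τ] = E[X_τ^2] − E[τ]. The walk exits at 0 or 167, with P(hit 167 first) = 37/167, so E[X_τ^2] = 167^2 · 37/167 + 0 = 6179. Thus E[τ] = E[X_τ^2] − E[M_τ] = 6179 − 1369 = 4810 = 37(167 − 37) = 4810.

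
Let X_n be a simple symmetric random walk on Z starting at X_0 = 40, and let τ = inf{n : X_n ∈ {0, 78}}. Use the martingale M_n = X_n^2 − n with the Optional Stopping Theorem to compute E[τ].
E[τ] = 1520

M_n = X_n^2 − n is a martingale (since E[X_{n+1}^2 | F_n] = X_n^2 + 1). By OST (τ has finite mean in a bounded region), E[M_τ] = E[M_0] = X_0^2 − 0 = 40^2 = 1600. Also E[M_τ] = E[X_τ^2] − E[τ]. The walk exits at 0 or 78, with P(hit 78 first) = 40/78, so E[X_τ^2] = 78^2 · 40/78 + 0 = 3120. Thus E[τ] = E[X_τ^2] − E[M_τ] = 3120 − 1600 = 1520 = 40(78 − 40) = 1520.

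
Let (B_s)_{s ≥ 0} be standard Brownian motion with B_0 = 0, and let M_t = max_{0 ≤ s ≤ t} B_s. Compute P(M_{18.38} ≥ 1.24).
P(M_{18.38} ≥ 1.24) = 2·P(B_{18.38} ≥ 1.24) = 2(1 − Φ(1.24/√18.38)) ≈ 0.7724

By the reflection principle for Brownian motion, P(M_t ≥ a) = 2 · P(B_t ≥ a) for a ≥ 0. Since B_t ~ N(0, t), P(B_t ≥ 1.24) = 1 − Φ(1.24/√t) = 1 − Φ(1.24/√18.38) = 1 − Φ(0.2892). So
  P(M_{18.38} ≥ 1.24) = 2(1 − Φ(0.2892)) ≈ 0.7724.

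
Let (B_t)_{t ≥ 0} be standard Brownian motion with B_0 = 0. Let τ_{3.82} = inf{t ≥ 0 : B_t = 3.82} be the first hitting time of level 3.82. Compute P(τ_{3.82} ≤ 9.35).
P(τ_{3.82} ≤ 9.35) = 2(1 − Φ(3.82/√9.35)) = 2(1 − Φ(1.2493)) ≈ 0.2116

By the reflection principle for standard BM, P(τ_b ≤ t) = 2 · P(B_t ≥ b). Since B_t ~ N(0, t), P(B_t ≥ 3.82) = 1 − Φ(3.82/√t) = 1 − Φ(3.82/√9.35) = 1 − Φ(1.2493) ≈ 0.10578. Doubling: P(τ_{3.82} ≤ 9.35) ≈ 2 · 0.10578 = 0.21156 ≈ 0.2116.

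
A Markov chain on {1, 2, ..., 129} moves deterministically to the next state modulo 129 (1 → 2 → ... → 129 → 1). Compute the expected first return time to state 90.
E[T_90 | X_0 = 90] = 129

The chain cycles deterministically, so starting at state 90 it returns in exactly 129 steps. Equivalently, the stationary distribution is uniform π_j = 1/129 for every state j, so by Kac's formula E[T_90] = 1/π_90 = 129.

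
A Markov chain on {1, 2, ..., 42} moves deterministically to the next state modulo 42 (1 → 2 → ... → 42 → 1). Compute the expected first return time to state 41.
E[T_41 | X_0 = 41] = 42

The chain cycles deterministically, so starting at state 41 it returns in exactly 42 steps. Equivalently, the stationary distribution is uniform π_j = 1/42 for every state j, so by Kac's formula E[T_41] = 1/π_41 = 42.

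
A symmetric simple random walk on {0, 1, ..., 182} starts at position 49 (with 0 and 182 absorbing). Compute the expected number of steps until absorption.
E[τ | X_0 = 49] = 6517

Let v_k = E[τ | X_0 = k]. Boundary: v_0 = v_182 = 0. Recurrence: v_k = 1 + (v_{k-1} + v_{k+1})/2 for 1 ≤ k ≤ 181. The particular solution to v_k − (v_{k-1} + v_{k+1})/2 = 1 is v_k = −k^2. Adding homogeneous solution A + B k and matching boundaries gives v_k = k (182 − k). Substituting k = 49: v_49 = 49 · 133 = 6517.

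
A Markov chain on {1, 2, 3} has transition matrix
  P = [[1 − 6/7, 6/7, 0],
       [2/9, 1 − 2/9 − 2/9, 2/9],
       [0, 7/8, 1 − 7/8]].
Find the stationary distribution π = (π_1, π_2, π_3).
π = (49/286, 189/286, 24/143)

This is a birth-death chain on three states, which satisfies detailed balance: π_1 · P_{12} = π_2 · P_{21} and π_2 · P_{23} = π_3 · P_{32}.
From π_1 · 6/7 = π_2 · 2/9: π_2/π_1 = (6/7)/(2/9) = 27/7.
From π_2 · 2/9 = π_3 · 7/8: π_3/π_2 = (2/9)/(7/8) = 16/63.
Take π_1 proportional to 1; then unnormalized π = (1, 27/7, 48/49). Normalize by dividing by the sum 286/49:
  π = (49/286, 189/286, 24/143).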